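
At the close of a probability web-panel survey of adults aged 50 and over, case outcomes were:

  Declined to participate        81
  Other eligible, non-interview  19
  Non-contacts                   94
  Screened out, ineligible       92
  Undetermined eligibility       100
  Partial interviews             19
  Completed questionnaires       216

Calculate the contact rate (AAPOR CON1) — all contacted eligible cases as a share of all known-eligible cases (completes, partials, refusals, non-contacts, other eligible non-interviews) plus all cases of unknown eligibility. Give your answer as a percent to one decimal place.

63.3%

Top = 216 + 19 + 81 + 19 = 335
Base = 216 + 19 + 81 + 94 + 19 + 100 = 529
CON1 = 335 / 529 = 0.6333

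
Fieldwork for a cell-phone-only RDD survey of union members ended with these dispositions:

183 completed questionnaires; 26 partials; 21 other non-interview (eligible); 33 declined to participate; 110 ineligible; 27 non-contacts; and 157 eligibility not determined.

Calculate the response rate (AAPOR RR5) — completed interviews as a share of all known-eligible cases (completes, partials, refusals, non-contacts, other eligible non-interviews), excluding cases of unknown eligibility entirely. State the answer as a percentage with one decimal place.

63.1%

Num: 183
Base: 183 + 26 + 33 + 27 + 21 = 290
RR5 = 183 / 290 = 0.6310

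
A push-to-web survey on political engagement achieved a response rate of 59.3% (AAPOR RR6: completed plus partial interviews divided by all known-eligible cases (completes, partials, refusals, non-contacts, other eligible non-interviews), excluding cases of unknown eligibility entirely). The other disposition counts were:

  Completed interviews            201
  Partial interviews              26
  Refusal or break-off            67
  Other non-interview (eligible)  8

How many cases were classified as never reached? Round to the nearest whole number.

81

Numerator = 201 + 26 = 227
RR6 = 227 / D = 0.593
D = 227 / 0.593 = 382.8
Remaining denominator categories sum to 302
never reached = 382.8 − 302 ≈ 81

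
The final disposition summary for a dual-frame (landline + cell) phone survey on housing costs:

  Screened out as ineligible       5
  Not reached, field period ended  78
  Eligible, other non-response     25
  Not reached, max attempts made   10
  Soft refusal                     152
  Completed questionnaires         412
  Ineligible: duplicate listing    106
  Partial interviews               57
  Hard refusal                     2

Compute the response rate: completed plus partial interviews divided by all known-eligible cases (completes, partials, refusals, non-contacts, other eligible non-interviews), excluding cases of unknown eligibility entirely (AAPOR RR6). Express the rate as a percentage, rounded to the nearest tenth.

63.7%

Refusals = 2 + 152 = 154
Non-contacts = 78 + 10 = 88
Out of scope = 5 + 106 = 111
Num: 412 + 57 = 469
Denominator: 412 + 57 + 154 + 88 + 25 = 736
RR6 = 469 / 736 = 0.6372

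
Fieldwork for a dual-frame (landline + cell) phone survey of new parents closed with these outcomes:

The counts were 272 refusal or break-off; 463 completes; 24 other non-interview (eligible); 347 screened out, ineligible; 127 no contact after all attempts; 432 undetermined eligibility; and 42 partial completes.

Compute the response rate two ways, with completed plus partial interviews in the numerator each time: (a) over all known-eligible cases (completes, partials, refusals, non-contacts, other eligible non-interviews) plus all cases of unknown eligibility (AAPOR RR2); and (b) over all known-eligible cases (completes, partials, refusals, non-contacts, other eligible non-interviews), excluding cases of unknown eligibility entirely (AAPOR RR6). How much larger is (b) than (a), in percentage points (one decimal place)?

17.3

Numerator: 463 + 42 = 505
Denom: 463 + 42 + 272 + 127 + 24 + 432 = 1360
RR2 = 505 / 1360 = 0.3713
Denom: 463 + 42 + 272 + 127 + 24 = 928
RR6 = 505 / 928 = 0.5442
Difference = 54.42 − 37.13 = 17.29 percentage points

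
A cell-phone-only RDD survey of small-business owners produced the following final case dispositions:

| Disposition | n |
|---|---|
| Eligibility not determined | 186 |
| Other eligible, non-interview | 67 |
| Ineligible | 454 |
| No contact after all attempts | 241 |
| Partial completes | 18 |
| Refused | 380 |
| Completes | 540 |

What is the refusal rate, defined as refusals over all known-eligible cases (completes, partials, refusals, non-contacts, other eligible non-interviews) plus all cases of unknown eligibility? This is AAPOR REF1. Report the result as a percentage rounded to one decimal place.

Num → 380
Denom → 540 + 18 + 380 + 241 + 67 + 186 = 1432
REF1 = 380 / 1432 = 0.2654

26.5%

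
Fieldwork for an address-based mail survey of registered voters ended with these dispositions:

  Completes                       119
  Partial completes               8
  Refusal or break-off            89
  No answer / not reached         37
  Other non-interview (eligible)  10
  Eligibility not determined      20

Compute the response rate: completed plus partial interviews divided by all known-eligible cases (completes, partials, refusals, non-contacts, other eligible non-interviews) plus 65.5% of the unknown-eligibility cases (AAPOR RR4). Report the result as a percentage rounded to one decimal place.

46.0%

Top = 119 + 8 = 127
Determined eligible = 119 + 8 + 89 + 37 + 10 = 263
Eligible share of unknowns = 0.6550 × 20 = 13.10
Denom = 263 + 13.10 = 276.10
RR4 = 127 / 276.10 = 0.4600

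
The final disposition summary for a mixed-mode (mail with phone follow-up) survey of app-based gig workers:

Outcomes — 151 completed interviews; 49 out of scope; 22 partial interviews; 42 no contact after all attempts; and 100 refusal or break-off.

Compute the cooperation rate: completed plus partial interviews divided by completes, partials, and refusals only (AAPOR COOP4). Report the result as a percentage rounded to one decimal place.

Num → 151 + 22 = 173
Base → 151 + 22 + 100 = 273
COOP4 = 173 / 273 = 0.6337

63.4%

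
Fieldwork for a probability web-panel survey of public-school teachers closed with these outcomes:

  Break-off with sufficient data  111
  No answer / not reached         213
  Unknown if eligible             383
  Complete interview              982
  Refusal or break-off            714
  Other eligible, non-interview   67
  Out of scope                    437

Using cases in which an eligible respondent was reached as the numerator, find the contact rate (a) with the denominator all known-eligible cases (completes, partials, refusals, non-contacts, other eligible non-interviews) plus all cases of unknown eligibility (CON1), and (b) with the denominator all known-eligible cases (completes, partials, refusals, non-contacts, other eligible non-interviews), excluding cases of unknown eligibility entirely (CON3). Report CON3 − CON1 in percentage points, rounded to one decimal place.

Top: 982 + 111 + 714 + 67 = 1874
Base: 982 + 111 + 714 + 213 + 67 + 383 = 2470
CON1 = 1874 / 2470 = 0.7587
Base: 982 + 111 + 714 + 213 + 67 = 2087
CON3 = 1874 / 2087 = 0.8979
Difference = 89.79 − 75.87 = 13.92 percentage points

13.9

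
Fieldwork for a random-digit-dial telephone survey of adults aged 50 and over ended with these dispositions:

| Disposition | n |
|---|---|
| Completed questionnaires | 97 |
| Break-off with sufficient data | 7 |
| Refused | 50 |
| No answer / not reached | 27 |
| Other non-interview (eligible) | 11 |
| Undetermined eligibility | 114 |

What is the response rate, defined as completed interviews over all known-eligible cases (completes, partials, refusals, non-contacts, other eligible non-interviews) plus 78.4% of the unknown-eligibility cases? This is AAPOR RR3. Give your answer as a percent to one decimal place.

Top: 97
Eligible (known): 97 + 7 + 50 + 27 + 11 = 192
e × U: 0.7840 × 114 = 89.38
Denominator: 192 + 89.38 = 281.38
RR3 = 97 / 281.38 = 0.3447

34.5%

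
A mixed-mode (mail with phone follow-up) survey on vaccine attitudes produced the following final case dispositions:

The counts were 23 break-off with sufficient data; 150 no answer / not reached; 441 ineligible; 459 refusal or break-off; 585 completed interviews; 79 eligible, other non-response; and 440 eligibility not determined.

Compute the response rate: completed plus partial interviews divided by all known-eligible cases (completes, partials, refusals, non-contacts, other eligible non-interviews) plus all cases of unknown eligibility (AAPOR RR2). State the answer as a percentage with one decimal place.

35.0%

Numerator → 585 + 23 = 608
Denom → 585 + 23 + 459 + 150 + 79 + 440 = 1736
RR2 = 608 / 1736 = 0.3502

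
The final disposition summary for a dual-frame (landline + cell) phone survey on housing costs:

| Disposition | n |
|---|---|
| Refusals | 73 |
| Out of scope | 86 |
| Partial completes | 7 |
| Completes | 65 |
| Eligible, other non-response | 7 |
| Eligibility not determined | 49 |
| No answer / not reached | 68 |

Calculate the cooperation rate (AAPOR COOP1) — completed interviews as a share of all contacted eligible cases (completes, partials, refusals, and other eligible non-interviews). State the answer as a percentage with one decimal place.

42.8%

Top → 65
Denom → 65 + 7 + 73 + 7 = 152
COOP1 = 65 / 152 = 0.4276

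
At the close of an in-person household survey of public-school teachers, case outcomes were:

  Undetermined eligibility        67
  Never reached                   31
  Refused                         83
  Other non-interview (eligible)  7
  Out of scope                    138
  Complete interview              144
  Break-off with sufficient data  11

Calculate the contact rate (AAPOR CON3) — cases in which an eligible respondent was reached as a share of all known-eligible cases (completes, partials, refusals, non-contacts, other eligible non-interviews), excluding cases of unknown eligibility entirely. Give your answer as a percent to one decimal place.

Numerator → 144 + 11 + 83 + 7 = 245
Denominator → 144 + 11 + 83 + 31 + 7 = 276
CON3 = 245 / 276 = 0.8877

88.8%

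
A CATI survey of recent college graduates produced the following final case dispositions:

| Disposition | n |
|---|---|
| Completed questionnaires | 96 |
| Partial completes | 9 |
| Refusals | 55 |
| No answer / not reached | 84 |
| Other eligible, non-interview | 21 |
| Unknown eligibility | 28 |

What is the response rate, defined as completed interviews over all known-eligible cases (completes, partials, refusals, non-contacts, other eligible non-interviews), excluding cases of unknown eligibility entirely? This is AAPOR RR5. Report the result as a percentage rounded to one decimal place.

36.2%

Top → 96
Denom → 96 + 9 + 55 + 84 + 21 = 265
RR5 = 96 / 265 = 0.3623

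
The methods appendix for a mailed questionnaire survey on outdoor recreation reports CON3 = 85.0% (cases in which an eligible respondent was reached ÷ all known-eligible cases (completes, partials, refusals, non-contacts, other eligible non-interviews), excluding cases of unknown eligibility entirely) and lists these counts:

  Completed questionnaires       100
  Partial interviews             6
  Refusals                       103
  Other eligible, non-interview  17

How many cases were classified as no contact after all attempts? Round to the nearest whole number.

40

Num: 100 + 6 + 103 + 17 = 226
CON3 = 226 / D = 0.850
D = 226 / 0.850 = 265.9
Rest of base = 226
no contact after all attempts = 265.9 − 226 ≈ 40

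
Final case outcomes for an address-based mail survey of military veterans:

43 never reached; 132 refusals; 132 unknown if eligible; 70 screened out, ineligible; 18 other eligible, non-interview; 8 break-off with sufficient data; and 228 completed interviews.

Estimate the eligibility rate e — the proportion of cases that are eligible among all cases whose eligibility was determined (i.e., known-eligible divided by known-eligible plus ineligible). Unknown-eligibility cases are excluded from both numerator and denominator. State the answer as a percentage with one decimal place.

86.0%

Known eligible = 228 + 8 + 132 + 43 + 18 = 429
e = 429 / (429 + 70) = 429 / 499 = 0.8597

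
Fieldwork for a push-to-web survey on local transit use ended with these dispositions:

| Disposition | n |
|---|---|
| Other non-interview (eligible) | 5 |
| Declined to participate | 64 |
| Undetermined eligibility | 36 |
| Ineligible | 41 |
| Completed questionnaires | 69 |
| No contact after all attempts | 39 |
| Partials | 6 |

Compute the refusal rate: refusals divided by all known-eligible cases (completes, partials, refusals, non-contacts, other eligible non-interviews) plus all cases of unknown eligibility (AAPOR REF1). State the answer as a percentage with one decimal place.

29.2%

Top = 64
Base = 69 + 6 + 64 + 39 + 5 + 36 = 219
REF1 = 64 / 219 = 0.2922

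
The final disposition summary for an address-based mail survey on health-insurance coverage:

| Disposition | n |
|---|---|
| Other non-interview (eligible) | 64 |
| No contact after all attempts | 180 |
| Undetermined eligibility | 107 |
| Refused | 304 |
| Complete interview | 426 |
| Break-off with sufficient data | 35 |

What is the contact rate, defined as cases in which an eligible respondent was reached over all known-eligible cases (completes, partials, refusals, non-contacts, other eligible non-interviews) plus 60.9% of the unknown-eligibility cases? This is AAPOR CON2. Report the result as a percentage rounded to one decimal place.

77.2%

Top → 426 + 35 + 304 + 64 = 829
Eligible (known) → 426 + 35 + 304 + 180 + 64 = 1009
Estimated eligible among unknowns → 0.6090 × 107 = 65.16
Denominator → 1009 + 65.16 = 1074.16
CON2 = 829 / 1074.16 = 0.7718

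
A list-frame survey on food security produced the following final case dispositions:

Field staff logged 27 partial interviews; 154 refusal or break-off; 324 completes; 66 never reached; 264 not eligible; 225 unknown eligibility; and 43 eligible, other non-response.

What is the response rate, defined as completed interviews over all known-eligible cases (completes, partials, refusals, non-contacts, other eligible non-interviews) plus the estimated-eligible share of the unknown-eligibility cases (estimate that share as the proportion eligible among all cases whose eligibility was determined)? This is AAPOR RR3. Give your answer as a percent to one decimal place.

Num → 324
Eligible (known) → 324 + 27 + 154 + 66 + 43 = 614
e = 614 / (614 + 264) = 614 / 878 = 0.6993
Eligible share of unknowns → 0.6993 × 225 = 157.34
Base → 614 + 157.34 = 771.34
RR3 = 324 / 771.34 = 0.4200

42.0%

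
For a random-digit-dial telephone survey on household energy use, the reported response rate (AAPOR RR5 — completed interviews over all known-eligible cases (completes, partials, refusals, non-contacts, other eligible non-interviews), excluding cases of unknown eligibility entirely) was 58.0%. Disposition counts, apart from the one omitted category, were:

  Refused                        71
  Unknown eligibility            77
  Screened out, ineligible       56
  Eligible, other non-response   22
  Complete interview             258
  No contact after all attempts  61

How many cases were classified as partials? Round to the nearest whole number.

33

RR5 = 258 / D = 0.580
D = 258 / 0.580 = 444.8
Other denominator terms total 412
partials = 444.8 − 412 ≈ 33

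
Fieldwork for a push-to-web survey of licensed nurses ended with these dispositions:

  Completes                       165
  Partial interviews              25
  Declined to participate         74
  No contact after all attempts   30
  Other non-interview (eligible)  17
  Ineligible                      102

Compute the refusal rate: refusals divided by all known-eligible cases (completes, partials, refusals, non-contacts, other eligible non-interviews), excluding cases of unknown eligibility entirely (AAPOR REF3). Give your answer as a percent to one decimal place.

Num: 74
Base: 165 + 25 + 74 + 30 + 17 = 311
REF3 = 74 / 311 = 0.2379

23.8%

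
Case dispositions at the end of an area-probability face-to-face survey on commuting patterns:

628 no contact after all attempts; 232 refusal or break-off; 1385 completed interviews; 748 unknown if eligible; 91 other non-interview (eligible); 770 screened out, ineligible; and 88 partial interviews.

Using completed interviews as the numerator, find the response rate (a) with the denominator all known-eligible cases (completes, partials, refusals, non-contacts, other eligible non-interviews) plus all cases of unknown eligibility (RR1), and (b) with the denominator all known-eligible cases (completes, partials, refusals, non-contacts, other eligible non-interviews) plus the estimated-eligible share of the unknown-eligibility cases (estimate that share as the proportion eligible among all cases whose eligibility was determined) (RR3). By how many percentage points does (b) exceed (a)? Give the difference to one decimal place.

Numerator → 1385
Base → 1385 + 88 + 232 + 628 + 91 + 748 = 3172
RR1 = 1385 / 3172 = 0.4366
Eligible (known) → 1385 + 88 + 232 + 628 + 91 = 2424
e = 2424 / (2424 + 770) = 2424 / 3194 = 0.7589
Estimated eligible among unknowns → 0.7589 × 748 = 567.66
Base → 2424 + 567.66 = 2991.66
RR3 = 1385 / 2991.66 = 0.4630
Difference = 46.30 − 43.66 = 2.64 percentage points

2.6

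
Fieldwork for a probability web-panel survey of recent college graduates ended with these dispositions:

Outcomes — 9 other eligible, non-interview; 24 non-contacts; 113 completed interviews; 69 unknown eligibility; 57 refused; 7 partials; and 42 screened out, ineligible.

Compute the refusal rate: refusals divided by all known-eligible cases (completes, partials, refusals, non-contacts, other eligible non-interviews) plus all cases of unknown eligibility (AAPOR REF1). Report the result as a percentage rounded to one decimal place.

20.4%

Top = 57
Denom = 113 + 7 + 57 + 24 + 9 + 69 = 279
REF1 = 57 / 279 = 0.2043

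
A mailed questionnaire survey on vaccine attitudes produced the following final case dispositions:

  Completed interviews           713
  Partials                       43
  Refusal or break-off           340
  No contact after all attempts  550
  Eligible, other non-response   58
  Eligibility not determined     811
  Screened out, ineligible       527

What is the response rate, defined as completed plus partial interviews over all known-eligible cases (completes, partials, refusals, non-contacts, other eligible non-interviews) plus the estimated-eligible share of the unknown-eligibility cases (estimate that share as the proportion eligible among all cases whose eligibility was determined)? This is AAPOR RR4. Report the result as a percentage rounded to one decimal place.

Top = 713 + 43 = 756
Determined eligible = 713 + 43 + 340 + 550 + 58 = 1704
e = 1704 / (1704 + 527) = 1704 / 2231 = 0.7638
Eligible share of unknowns = 0.7638 × 811 = 619.44
Denom = 1704 + 619.44 = 2323.44
RR4 = 756 / 2323.44 = 0.3254

32.5%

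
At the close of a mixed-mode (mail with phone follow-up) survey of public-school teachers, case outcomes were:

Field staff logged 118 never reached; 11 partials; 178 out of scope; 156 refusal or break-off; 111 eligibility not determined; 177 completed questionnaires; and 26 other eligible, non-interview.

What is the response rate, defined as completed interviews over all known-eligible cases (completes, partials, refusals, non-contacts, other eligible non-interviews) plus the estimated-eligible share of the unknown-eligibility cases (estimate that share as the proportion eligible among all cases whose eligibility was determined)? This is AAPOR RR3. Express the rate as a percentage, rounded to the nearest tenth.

31.1%

Numerator → 177
Determined eligible → 177 + 11 + 156 + 118 + 26 = 488
e = 488 / (488 + 178) = 488 / 666 = 0.7327
e × U → 0.7327 × 111 = 81.33
Base → 488 + 81.33 = 569.33
RR3 = 177 / 569.33 = 0.3109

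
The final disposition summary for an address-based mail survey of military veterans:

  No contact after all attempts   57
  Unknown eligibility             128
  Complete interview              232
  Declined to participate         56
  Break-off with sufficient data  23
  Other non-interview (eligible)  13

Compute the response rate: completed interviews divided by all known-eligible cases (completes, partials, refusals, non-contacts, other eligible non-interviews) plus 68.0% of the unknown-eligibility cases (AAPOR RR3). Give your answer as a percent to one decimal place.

49.6%

Top = 232
Determined eligible = 232 + 23 + 56 + 57 + 13 = 381
e × U = 0.6800 × 128 = 87.04
Base = 381 + 87.04 = 468.04
RR3 = 232 / 468.04 = 0.4957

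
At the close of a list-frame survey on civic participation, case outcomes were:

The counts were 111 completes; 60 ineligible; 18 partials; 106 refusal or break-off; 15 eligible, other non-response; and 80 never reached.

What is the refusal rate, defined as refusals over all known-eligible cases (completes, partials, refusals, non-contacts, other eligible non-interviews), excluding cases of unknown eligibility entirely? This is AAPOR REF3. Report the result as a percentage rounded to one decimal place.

Num: 106
Denominator: 111 + 18 + 106 + 80 + 15 = 330
REF3 = 106 / 330 = 0.3212

32.1%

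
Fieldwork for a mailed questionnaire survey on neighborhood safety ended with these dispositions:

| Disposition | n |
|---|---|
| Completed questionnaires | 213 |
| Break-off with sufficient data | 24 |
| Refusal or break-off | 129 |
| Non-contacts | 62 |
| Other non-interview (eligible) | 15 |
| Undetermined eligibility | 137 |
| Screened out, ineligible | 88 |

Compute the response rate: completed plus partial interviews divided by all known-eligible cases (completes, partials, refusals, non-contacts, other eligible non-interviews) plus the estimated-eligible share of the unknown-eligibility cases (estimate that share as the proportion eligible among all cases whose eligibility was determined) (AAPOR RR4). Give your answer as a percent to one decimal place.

42.5%

Numerator = 213 + 24 = 237
Known eligible = 213 + 24 + 129 + 62 + 15 = 443
e = 443 / (443 + 88) = 443 / 531 = 0.8343
Estimated eligible among unknowns = 0.8343 × 137 = 114.30
Base = 443 + 114.30 = 557.30
RR4 = 237 / 557.30 = 0.4253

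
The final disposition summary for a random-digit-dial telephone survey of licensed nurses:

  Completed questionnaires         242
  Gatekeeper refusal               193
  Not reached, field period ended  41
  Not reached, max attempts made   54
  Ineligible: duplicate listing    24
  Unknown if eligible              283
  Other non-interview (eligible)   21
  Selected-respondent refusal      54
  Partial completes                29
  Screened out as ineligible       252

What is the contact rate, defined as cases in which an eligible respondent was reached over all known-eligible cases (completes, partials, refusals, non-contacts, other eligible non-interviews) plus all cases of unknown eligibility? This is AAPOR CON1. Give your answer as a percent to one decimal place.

58.8%

Declined to participate = 193 + 54 = 247
Never reached = 41 + 54 = 95
Out of scope = 252 + 24 = 276
Top → 242 + 29 + 247 + 21 = 539
Denom → 242 + 29 + 247 + 95 + 21 + 283 = 917
CON1 = 539 / 917 = 0.5878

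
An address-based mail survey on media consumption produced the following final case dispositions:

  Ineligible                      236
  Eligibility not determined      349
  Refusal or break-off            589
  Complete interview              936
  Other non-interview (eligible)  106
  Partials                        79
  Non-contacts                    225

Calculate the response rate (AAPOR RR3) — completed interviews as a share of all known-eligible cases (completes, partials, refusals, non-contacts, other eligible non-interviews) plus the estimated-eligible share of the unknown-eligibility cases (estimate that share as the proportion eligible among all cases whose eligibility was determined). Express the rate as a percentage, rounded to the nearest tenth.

Numerator → 936
Determined eligible → 936 + 79 + 589 + 225 + 106 = 1935
e = 1935 / (1935 + 236) = 1935 / 2171 = 0.8913
Estimated eligible among unknowns → 0.8913 × 349 = 311.06
Denom → 1935 + 311.06 = 2246.06
RR3 = 936 / 2246.06 = 0.4167

41.7%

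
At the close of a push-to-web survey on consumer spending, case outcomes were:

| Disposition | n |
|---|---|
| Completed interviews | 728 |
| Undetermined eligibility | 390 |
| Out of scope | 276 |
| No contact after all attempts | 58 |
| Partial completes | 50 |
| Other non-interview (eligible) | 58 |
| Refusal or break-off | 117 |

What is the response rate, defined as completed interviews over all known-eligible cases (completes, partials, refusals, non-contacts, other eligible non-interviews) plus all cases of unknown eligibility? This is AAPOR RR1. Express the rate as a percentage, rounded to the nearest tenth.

52.0%

Numerator = 728
Denom = 728 + 50 + 117 + 58 + 58 + 390 = 1401
RR1 = 728 / 1401 = 0.5196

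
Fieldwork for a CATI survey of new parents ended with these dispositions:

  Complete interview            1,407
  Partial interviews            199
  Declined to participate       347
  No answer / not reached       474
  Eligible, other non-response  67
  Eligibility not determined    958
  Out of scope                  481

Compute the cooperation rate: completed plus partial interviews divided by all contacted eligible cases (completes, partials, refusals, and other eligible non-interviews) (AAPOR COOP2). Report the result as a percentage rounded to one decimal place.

79.5%

Numerator → 1407 + 199 = 1606
Denom → 1407 + 199 + 347 + 67 = 2020
COOP2 = 1606 / 2020 = 0.7950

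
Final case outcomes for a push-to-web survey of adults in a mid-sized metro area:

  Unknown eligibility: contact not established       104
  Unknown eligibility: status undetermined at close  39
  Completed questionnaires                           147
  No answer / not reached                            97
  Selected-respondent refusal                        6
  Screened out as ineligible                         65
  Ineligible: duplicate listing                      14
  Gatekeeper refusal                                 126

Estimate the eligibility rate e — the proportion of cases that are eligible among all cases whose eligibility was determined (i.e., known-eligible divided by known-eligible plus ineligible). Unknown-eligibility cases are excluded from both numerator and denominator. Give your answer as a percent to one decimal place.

82.6%

Refusal or break-off = 126 + 6 = 132
Unknown if eligible = 104 + 39 = 143
Not eligible = 65 + 14 = 79
Known eligible → 147 + 132 + 97 = 376
e = 376 / (376 + 79) = 376 / 455 = 0.8264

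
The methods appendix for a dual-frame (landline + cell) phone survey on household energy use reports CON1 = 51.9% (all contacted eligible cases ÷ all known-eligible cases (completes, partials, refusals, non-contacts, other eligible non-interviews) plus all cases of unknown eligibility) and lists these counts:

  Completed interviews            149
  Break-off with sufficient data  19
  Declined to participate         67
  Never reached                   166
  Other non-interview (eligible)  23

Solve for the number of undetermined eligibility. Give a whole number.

73

Top = 149 + 19 + 67 + 23 = 258
CON1 = 258 / D = 0.519
D = 258 / 0.519 = 497.1
Remaining denominator categories sum to 424
undetermined eligibility = 497.1 − 424 ≈ 73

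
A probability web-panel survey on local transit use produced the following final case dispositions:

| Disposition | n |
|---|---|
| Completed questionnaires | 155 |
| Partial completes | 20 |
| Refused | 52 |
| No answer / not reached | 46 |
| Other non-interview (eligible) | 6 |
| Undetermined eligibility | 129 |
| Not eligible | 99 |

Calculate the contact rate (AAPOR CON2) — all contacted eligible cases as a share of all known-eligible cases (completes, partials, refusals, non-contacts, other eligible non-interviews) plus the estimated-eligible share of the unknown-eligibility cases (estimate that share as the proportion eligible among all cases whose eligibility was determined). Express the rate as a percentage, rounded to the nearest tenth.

Numerator = 155 + 20 + 52 + 6 = 233
Eligible (known) = 155 + 20 + 52 + 46 + 6 = 279
e = 279 / (279 + 99) = 279 / 378 = 0.7381
e × U = 0.7381 × 129 = 95.21
Base = 279 + 95.21 = 374.21
CON2 = 233 / 374.21 = 0.6226

62.3%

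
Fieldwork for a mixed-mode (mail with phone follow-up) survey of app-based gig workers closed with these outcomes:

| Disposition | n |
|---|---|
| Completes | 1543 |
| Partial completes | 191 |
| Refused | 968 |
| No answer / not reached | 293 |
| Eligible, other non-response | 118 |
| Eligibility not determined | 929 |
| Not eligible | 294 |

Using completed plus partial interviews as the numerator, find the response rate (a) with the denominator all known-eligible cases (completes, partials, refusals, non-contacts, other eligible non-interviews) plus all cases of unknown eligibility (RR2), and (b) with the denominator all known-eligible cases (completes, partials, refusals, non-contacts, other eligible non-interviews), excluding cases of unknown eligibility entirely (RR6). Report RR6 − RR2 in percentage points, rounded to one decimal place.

Numerator: 1543 + 191 = 1734
Base: 1543 + 191 + 968 + 293 + 118 + 929 = 4042
RR2 = 1734 / 4042 = 0.4290
Base: 1543 + 191 + 968 + 293 + 118 = 3113
RR6 = 1734 / 3113 = 0.5570
Difference = 55.70 − 42.90 = 12.80 percentage points

12.8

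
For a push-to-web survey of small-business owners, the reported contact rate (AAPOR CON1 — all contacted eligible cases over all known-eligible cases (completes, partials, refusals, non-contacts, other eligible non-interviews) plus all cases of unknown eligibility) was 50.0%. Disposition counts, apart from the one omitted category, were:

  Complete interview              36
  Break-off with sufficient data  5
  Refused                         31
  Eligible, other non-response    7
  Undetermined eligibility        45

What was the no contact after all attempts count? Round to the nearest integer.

Num = 36 + 5 + 31 + 7 = 79
CON1 = 79 / D = 0.500
D = 79 / 0.500 = 158.0
Rest of base = 124
no contact after all attempts = 158.0 − 124 ≈ 34

34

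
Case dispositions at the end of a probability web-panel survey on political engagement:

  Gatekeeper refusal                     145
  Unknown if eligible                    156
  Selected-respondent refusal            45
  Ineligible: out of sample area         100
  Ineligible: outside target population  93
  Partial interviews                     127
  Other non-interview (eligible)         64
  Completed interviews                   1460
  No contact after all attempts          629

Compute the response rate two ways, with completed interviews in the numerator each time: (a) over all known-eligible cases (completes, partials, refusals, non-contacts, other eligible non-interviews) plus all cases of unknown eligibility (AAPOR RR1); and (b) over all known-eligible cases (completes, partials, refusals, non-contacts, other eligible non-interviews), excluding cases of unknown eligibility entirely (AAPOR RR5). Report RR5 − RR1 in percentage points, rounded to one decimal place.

Refused = 145 + 45 = 190
Not eligible = 93 + 100 = 193
Top = 1460
Base = 1460 + 127 + 190 + 629 + 64 + 156 = 2626
RR1 = 1460 / 2626 = 0.5560
Base = 1460 + 127 + 190 + 629 + 64 = 2470
RR5 = 1460 / 2470 = 0.5911
Difference = 59.11 − 55.60 = 3.51 percentage points

3.5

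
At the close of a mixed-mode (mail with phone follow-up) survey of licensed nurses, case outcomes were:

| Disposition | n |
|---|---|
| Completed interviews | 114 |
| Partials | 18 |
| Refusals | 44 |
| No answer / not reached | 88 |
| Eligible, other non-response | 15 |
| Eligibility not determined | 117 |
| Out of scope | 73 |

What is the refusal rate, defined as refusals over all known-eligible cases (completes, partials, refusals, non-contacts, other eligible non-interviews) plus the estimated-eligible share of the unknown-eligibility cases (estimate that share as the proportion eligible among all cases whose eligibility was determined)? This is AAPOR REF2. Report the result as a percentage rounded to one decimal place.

11.8%

Top: 44
Eligible (known): 114 + 18 + 44 + 88 + 15 = 279
e = 279 / (279 + 73) = 279 / 352 = 0.7926
e × U: 0.7926 × 117 = 92.73
Denominator: 279 + 92.73 = 371.73
REF2 = 44 / 371.73 = 0.1184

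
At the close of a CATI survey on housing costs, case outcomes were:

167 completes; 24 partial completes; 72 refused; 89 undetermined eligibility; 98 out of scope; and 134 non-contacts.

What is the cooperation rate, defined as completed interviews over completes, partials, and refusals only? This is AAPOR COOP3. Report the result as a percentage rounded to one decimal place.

Numerator = 167
Base = 167 + 24 + 72 = 263
COOP3 = 167 / 263 = 0.6350

63.5%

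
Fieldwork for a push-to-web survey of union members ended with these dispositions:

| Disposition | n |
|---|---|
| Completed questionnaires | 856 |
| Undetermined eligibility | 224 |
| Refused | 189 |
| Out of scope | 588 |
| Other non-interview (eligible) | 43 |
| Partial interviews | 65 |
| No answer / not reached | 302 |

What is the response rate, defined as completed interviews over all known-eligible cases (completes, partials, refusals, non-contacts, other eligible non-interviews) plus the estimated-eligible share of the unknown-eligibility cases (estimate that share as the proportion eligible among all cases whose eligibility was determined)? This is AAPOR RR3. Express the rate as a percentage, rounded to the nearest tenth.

Num: 856
Determined eligible: 856 + 65 + 189 + 302 + 43 = 1455
e = 1455 / (1455 + 588) = 1455 / 2043 = 0.7122
e × U: 0.7122 × 224 = 159.53
Denom: 1455 + 159.53 = 1614.53
RR3 = 856 / 1614.53 = 0.5302

53.0%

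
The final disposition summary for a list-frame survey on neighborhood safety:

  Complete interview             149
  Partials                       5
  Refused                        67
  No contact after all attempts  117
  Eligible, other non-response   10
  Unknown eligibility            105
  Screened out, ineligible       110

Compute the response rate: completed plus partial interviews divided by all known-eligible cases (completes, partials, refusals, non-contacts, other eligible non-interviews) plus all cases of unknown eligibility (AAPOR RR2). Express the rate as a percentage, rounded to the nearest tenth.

34.0%

Top: 149 + 5 = 154
Denom: 149 + 5 + 67 + 117 + 10 + 105 = 453
RR2 = 154 / 453 = 0.3400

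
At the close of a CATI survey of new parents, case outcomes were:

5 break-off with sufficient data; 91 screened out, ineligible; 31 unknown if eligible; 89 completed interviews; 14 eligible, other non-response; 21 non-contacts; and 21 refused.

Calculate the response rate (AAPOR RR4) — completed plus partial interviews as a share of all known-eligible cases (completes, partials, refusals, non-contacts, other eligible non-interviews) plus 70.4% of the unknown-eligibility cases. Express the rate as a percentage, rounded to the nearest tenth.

Numerator = 89 + 5 = 94
Determined eligible = 89 + 5 + 21 + 21 + 14 = 150
Estimated eligible among unknowns = 0.7040 × 31 = 21.82
Denominator = 150 + 21.82 = 171.82
RR4 = 94 / 171.82 = 0.5471

54.7%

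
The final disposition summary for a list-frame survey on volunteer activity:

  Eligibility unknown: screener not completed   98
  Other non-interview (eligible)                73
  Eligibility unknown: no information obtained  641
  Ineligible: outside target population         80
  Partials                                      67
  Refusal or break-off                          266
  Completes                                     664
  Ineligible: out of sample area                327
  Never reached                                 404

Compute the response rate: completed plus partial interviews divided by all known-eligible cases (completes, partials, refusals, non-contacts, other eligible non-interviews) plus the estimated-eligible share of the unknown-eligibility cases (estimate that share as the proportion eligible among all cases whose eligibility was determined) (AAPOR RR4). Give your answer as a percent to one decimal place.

Unknown eligibility = 98 + 641 = 739
Out of scope = 80 + 327 = 407
Num = 664 + 67 = 731
Known eligible = 664 + 67 + 266 + 404 + 73 = 1474
e = 1474 / (1474 + 407) = 1474 / 1881 = 0.7836
Eligible share of unknowns = 0.7836 × 739 = 579.08
Denominator = 1474 + 579.08 = 2053.08
RR4 = 731 / 2053.08 = 0.3561

35.6%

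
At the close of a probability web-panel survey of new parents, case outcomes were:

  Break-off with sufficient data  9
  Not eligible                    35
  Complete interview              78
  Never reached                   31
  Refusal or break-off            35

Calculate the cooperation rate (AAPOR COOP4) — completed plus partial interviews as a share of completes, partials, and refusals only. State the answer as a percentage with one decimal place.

Num: 78 + 9 = 87
Denom: 78 + 9 + 35 = 122
COOP4 = 87 / 122 = 0.7131

71.3%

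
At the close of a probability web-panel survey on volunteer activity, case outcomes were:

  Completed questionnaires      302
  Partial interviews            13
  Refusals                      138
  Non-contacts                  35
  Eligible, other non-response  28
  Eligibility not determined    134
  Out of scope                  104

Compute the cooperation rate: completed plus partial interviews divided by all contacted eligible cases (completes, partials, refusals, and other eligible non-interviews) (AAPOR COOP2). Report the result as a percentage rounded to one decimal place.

Num: 302 + 13 = 315
Denominator: 302 + 13 + 138 + 28 = 481
COOP2 = 315 / 481 = 0.6549

65.5%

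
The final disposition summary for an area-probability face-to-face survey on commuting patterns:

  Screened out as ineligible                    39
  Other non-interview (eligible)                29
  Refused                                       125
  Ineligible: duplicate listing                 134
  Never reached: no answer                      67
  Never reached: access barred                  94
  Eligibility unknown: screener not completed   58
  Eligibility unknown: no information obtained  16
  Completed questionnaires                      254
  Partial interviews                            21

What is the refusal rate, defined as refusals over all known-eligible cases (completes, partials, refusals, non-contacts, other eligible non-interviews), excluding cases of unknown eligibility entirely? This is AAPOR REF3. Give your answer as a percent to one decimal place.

No contact after all attempts = 67 + 94 = 161
Unknown eligibility = 58 + 16 = 74
Screened out, ineligible = 39 + 134 = 173
Top: 125
Denom: 254 + 21 + 125 + 161 + 29 = 590
REF3 = 125 / 590 = 0.2119

21.2%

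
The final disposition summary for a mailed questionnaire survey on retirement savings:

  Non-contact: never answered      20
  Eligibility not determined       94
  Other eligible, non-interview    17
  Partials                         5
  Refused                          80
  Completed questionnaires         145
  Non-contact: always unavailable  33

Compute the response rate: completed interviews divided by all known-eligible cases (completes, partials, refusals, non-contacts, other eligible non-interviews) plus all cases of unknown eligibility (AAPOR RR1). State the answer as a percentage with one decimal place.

Non-contacts = 20 + 33 = 53
Numerator → 145
Denominator → 145 + 5 + 80 + 53 + 17 + 94 = 394
RR1 = 145 / 394 = 0.3680

36.8%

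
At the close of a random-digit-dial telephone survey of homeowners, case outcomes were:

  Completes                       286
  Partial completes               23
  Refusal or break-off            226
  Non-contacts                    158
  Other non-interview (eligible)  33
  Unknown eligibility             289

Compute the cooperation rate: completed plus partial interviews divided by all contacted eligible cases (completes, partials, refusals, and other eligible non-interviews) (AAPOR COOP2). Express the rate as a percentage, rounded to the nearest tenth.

Numerator: 286 + 23 = 309
Denominator: 286 + 23 + 226 + 33 = 568
COOP2 = 309 / 568 = 0.5440

54.4%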